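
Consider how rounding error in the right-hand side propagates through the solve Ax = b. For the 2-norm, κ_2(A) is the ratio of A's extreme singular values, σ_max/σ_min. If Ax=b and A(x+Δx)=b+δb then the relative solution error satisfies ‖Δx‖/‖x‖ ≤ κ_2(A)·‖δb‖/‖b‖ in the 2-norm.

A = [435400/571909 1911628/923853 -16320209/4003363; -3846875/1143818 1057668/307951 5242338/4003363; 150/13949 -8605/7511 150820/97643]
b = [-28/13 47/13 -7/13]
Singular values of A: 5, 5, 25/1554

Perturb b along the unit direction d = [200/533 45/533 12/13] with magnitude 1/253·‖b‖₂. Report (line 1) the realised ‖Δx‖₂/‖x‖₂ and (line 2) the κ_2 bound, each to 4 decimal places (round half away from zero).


from the listed singular values, σ₁ = 5, σ_n = 25/1554
condition number: 5 ÷ (25/1554) = 310.8000
κ_2(A)·‖δb‖/‖b‖ = 1.2285
solve Ax = b  →  x = [-45.5641 -33.9517 -25.2138]
2-norm of b is 4.2426; of x, 62.1655
δb = ε·‖b‖·d = [0.0063 0.0014 0.0155]; solving A·Δx = δb gives ‖Δx‖ = 1.0424
dividing the unrounded norms, ‖Δx‖/‖x‖ = 0.0168
so the bound overstates the realised error by a factor of ≈ 73.2627 (computed from the unrounded values)

0.0168
1.2285


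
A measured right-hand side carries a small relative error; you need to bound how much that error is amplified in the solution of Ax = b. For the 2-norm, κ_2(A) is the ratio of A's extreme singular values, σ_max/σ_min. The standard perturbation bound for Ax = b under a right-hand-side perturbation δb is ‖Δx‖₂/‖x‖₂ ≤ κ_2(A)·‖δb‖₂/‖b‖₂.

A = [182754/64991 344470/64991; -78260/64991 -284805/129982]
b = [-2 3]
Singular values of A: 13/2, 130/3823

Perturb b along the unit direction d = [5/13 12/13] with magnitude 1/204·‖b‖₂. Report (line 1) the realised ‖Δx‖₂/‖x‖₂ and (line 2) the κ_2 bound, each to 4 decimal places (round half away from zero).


0.0088
0.9370

from the listed singular values, σ₁ = 13/2, σ_n = 130/3823
κ_2(A) = (13/2) / (130/3823) = 191.1500
bound on ‖Δx‖/‖x‖: κ·ε = 191.1500·1/204 = 0.9370
solve Ax = b  →  x = [-52.1131 27.2706]
2-norm of b is 3.6056; of x, 58.8172
Δx = A⁻¹·δb where δb = 1/204·3.6056·d; ‖Δx‖ = 0.5198
realised ‖Δx‖/‖x‖ = 0.0088
so the bound overstates the realised error by a factor of ≈ 106.0342 (computed from the unrounded values)


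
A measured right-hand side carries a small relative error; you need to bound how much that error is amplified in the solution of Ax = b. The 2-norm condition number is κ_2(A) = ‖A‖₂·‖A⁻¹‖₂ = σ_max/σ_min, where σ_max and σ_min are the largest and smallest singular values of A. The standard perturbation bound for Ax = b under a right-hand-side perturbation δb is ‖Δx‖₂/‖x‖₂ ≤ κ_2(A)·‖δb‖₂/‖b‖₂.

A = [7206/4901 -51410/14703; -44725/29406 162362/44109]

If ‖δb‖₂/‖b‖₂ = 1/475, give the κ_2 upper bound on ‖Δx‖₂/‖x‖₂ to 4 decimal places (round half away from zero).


0.6774

AᵀA = [4601281/1028196 -8281765/771147; -8281765/771147 59629384/2313441]; tr = 1656385/54756, det = 121/13689
solving λ² − 1656385/54756·λ + 121/13689 = 0 gives λ = 121/4, 4/13689
κ = σ_max/σ_min = (11/2)/(2/117) = 321.7500
κ_2(A)·‖δb‖/‖b‖ = 0.6774


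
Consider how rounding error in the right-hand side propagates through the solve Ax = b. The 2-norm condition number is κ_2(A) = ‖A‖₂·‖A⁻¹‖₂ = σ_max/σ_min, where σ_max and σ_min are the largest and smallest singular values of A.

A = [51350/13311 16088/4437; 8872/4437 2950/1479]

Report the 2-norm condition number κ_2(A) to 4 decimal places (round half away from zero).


AᵀA = [11575204/613089 3673600/204363; 3673600/204363 1166596/68121]; tr = 26248/729, det = 16/81
eigenvalues of AᵀA: λ = (tr ± √(tr²−4·det))/2 = 36, 4/729
κ = σ_max/σ_min = 6/(2/27) = 81.0000

81.0000


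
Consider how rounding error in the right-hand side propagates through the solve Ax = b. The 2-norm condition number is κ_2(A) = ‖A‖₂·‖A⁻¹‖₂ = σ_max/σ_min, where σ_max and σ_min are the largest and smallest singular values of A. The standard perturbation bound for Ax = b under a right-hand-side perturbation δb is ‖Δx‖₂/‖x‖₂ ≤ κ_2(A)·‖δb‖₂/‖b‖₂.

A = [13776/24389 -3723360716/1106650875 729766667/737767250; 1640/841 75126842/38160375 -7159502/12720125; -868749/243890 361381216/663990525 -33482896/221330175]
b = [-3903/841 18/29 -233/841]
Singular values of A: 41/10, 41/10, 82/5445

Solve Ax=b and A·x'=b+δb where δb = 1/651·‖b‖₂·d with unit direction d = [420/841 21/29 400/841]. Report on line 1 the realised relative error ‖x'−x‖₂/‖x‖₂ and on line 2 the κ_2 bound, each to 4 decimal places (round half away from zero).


from the listed singular values, σ₁ = 41/10, σ_n = 82/5445
κ = σ_max/σ_min = (41/10)/(82/5445) = 272.2500
κ_2(A)·‖δb‖/‖b‖ = 0.4182
solve Ax = b  →  x = [-0.0252 -36.1923 -127.7823]
‖b‖₂ = 4.6904 and ‖x‖₂ = 132.8089
δb = ε·‖b‖·d = [0.0036 0.0052 0.0034]; solving A·Δx = δb gives ‖Δx‖ = 0.4784
realised ‖Δx‖/‖x‖ = 0.0036
so the bound overstates the realised error by a factor of ≈ 116.0913 (computed from the unrounded values)

0.0036
0.4182


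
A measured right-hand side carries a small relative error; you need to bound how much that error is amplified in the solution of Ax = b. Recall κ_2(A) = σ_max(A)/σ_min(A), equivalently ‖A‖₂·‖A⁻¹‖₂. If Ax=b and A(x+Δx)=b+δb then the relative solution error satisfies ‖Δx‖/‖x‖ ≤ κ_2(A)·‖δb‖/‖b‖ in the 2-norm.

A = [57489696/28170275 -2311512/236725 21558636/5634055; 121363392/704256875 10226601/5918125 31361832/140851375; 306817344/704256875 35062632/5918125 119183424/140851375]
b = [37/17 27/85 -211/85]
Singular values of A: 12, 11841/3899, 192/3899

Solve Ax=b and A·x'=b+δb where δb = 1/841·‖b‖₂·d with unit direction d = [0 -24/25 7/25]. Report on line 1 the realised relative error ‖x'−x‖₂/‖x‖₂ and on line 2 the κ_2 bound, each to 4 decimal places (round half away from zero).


0.0039
0.2898

σ_max = 12, σ_min = 192/3899
condition number: 12 ÷ (192/3899) = 243.6875
worst-case relative error ≤ 243.6875 × 1/841 = 0.2898
solve Ax = b  →  x = [17.8024 -0.3322 -9.7735]
‖b‖ = 3.3166, ‖x‖ = 20.3115
Δx = A⁻¹·δb where δb = 1/841·3.3166·d; ‖Δx‖ = 0.0801
relative error = 0.0039
realised/bound (from unrounded values) ≈ 0.0136


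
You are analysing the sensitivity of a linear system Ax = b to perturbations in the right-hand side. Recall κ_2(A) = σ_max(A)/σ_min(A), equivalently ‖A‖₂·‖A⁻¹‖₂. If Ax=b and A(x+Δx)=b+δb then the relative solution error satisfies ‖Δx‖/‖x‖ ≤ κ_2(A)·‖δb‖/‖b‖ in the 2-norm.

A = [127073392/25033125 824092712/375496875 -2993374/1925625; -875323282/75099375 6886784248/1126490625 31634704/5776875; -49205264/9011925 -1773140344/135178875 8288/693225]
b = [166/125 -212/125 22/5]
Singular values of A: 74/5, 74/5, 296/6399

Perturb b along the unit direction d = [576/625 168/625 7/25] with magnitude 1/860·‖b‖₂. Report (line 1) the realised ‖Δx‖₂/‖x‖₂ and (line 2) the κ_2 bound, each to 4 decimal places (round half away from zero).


0.0028
0.3720

from the listed singular values, σ₁ = 74/5, σ_n = 296/6399
condition number: (74/5) ÷ (296/6399) = 319.9500
κ_2(A)·‖δb‖/‖b‖ = 0.3720
solve Ax = b  →  x = [15.3614 -6.6934 39.8586]
‖b‖ = 4.8990, ‖x‖ = 43.2375
re-solving with b+δb shifts x by Δx of norm 0.1231
realised ‖Δx‖/‖x‖ = 0.0028
realised/bound (from unrounded values) ≈ 0.0077


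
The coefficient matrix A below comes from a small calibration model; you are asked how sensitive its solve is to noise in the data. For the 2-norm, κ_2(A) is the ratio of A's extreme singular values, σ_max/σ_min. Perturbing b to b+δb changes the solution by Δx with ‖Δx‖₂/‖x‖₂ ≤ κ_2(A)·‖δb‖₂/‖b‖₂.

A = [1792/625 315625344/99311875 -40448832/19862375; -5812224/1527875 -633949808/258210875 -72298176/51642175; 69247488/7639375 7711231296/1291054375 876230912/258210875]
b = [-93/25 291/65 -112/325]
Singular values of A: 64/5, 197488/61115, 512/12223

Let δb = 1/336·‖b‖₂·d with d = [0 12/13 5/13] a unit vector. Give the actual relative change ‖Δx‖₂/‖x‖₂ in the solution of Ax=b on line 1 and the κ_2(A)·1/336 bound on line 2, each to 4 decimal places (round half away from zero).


from the listed singular values, σ₁ = 64/5, σ_n = 512/12223
κ_2(A) = (64/5) / (512/12223) = 305.5750
bound on ‖Δx‖/‖x‖: κ·ε = 305.5750·1/336 = 0.9094
solve Ax = b  →  x = [-57.4828 70.0304 30.1851]
‖b‖₂ = 5.8310 and ‖x‖₂ = 95.4970
Δx = A⁻¹·δb where δb = 1/336·5.8310·d; ‖Δx‖ = 0.4143
relative error = 0.0043
so the bound overstates the realised error by a factor of ≈ 209.6333 (computed from the unrounded values)

0.0043
0.9094


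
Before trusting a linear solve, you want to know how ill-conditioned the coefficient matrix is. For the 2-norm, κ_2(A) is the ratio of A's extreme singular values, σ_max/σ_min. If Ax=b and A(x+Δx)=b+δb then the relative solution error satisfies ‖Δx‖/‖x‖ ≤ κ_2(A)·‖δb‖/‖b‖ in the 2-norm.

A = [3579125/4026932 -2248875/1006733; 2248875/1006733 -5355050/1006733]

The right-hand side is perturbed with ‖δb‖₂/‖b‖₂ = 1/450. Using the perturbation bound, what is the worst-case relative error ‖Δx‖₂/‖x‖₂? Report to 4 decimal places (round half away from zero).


AᵀA = [554610390625/95953735696 -332664834375/23988433924; -332664834375/23988433924 199609463125/5997108481]; tr = 22179655625/567773584, det = 9765625/141943396
solving λ² − 22179655625/567773584·λ + 9765625/141943396 = 0 gives λ = 625/16, 62500/35485849
so κ_2 = √((625/16) / (62500/35485849)) = 148.9250
bound on ‖Δx‖/‖x‖: κ·ε = 148.9250·1/450 = 0.3309

0.3309


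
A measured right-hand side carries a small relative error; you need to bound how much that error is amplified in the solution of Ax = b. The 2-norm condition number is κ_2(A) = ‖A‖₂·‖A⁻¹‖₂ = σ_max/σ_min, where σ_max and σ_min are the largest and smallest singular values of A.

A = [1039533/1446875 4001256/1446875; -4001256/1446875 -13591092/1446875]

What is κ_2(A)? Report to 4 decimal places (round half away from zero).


form AᵀA = [27345085497/3349515625 93665401704/3349515625; 93665401704/3349515625 321164530128/3349515625] with trace 111523077/1071845 and determinant 108243216/133980625
λ_max, λ_min = (111523077/1071845 ± √310842101628815409/28721292600625)/2 = 2601/25, 41616/5359225
σ_max=√(2601/25)=(51/5), σ_min=√(41616/5359225)=(204/2315) → κ = 115.7500

115.7500


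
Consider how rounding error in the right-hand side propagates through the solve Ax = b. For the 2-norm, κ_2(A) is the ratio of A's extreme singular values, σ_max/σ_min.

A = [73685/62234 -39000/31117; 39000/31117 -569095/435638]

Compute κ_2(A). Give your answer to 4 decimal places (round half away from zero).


259.0000

M = AᵀA = [13690225/4605316 -25155000/8059303; -25155000/8059303 739578025/225660484]. tr(M)=838525/134162, det(M)=625/1073296
char-poly roots: 25/4 and 25/268324
κ = σ_max/σ_min = (5/2)/(5/518) = 259.0000


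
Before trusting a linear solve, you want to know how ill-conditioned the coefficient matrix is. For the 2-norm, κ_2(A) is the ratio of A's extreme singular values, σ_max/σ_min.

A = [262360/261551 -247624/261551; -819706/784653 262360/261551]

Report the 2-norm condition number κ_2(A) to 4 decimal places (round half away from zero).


M = AᵀA = [1535568196/732081249 -487464880/244027083; -487464880/244027083 154756736/81342361]. tr(M)=3482020/870489, det(M)=256/870489
solving λ² − 3482020/870489·λ + 256/870489 = 0 gives λ = 4, 64/870489
σ_max=√4=2, σ_min=√(64/870489)=(8/933) → κ = 233.2500

233.2500


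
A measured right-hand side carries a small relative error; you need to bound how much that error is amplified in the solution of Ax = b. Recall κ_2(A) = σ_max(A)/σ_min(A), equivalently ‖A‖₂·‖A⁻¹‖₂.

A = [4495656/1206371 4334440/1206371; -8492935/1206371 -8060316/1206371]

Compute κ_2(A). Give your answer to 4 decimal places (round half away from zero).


305.8750

M = AᵀA = [319518573649/5035747369 304297200900/5035747369; 304297200900/5035747369 289813370704/5035747369]. tr(M)=724532633/5987809, det(M)=937024/5987809
λ_max, λ_min = (724532633/5987809 ± √524925093398951025/35853856620481)/2 = 121, 7744/5987809
σ_max=√121=11, σ_min=√(7744/5987809)=(88/2447) → κ = 305.8750


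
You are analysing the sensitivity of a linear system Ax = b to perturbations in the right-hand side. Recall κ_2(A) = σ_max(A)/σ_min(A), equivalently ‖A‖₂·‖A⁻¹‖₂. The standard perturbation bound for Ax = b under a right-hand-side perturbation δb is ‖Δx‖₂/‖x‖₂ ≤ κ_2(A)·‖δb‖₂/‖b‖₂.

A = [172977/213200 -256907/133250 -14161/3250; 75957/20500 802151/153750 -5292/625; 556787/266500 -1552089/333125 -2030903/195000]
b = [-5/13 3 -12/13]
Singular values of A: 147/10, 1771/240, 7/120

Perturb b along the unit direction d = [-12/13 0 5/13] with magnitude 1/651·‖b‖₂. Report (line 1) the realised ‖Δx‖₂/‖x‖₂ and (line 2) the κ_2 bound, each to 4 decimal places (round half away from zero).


0.2020
0.3871

σ_max = 147/10, σ_min = 7/120
condition number: (147/10) ÷ (7/120) = 252.0000
perturbation bound = 252.0000·1/651 = 0.3871
solve Ax = b  →  x = [0.1078 0.3925 -0.0653]
‖b‖ = 3.1623, ‖x‖ = 0.4122
with δb = [-0.0045 0.0000 0.0019], A·Δx = δb → ‖Δx‖ = 0.0833
dividing the unrounded norms, ‖Δx‖/‖x‖ = 0.2020
realised/bound (from unrounded values) ≈ 0.5219


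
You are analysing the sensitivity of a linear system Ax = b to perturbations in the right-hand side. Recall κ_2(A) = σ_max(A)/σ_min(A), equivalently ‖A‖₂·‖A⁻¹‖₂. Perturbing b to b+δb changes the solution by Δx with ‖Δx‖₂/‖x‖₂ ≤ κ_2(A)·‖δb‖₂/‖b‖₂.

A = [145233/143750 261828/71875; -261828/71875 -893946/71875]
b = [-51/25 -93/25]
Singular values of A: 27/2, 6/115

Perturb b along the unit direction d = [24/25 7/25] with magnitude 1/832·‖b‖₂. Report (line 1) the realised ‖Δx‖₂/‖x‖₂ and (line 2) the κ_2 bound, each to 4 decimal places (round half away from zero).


largest singular value 27/2, smallest 6/115
condition number: (27/2) ÷ (6/115) = 258.7500
perturbation bound = 258.7500·1/832 = 0.3110
solve Ax = b  →  x = [55.2622 -15.8867]
‖b‖₂ = 4.2426 and ‖x‖₂ = 57.5004
with δb = [0.0049 0.0014], A·Δx = δb → ‖Δx‖ = 0.0977
dividing the unrounded norms, ‖Δx‖/‖x‖ = 0.0017
so the bound overstates the realised error by a factor of ≈ 182.9652 (computed from the unrounded values)

0.0017
0.3110


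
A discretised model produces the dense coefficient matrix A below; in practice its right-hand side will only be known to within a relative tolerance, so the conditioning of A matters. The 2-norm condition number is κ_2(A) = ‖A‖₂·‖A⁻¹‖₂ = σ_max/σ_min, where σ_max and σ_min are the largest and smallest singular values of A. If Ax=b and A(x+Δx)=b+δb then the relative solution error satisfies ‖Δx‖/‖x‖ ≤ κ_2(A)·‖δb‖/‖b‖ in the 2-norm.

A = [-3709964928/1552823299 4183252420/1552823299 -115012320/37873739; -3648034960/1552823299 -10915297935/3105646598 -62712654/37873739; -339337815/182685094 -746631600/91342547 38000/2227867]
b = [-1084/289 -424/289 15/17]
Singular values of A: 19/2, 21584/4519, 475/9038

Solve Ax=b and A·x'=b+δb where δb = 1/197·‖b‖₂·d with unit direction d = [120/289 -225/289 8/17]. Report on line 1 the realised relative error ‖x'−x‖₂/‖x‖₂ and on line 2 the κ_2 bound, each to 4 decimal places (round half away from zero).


0.4718
0.9176

largest singular value 19/2, smallest 475/9038
κ = σ_max/σ_min = (19/2)/(475/9038) = 180.7600
worst-case relative error ≤ 180.7600 × 1/197 = 0.9176
solve Ax = b  →  x = [0.5404 -0.2295 0.6064]
‖b‖ = 4.1231, ‖x‖ = 0.8441
Δx = A⁻¹·δb where δb = 1/197·4.1231·d; ‖Δx‖ = 0.3982
relative error = 0.4718
tightness: 0.4718 against a bound of 0.9176 (unrounded ratio ≈ 0.5142)


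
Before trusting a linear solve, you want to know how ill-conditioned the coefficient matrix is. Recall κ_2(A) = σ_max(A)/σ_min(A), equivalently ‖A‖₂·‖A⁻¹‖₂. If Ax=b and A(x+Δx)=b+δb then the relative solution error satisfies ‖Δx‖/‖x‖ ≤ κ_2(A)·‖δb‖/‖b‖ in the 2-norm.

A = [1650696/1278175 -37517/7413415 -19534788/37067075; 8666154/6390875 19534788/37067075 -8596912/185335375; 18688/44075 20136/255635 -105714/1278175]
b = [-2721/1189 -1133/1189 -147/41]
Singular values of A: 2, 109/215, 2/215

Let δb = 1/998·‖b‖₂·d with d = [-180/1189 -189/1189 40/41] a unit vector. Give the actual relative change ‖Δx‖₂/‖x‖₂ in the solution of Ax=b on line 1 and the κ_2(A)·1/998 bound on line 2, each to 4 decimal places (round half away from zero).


σ_max = 2, σ_min = 2/215
κ_2(A) = 2 / (2/215) = 215.0000
κ_2(A)·‖δb‖/‖b‖ = 0.2154
solve Ax = b  →  x = [-91.7400 214.6559 -222.5286]
2-norm of b is 4.3589; of x, 322.5095
Δx = A⁻¹·δb where δb = 1/998·4.3589·d; ‖Δx‖ = 0.4695
dividing the unrounded norms, ‖Δx‖/‖x‖ = 0.0015
tightness: 0.0015 against a bound of 0.2154 (unrounded ratio ≈ 0.0068)

0.0015
0.2154


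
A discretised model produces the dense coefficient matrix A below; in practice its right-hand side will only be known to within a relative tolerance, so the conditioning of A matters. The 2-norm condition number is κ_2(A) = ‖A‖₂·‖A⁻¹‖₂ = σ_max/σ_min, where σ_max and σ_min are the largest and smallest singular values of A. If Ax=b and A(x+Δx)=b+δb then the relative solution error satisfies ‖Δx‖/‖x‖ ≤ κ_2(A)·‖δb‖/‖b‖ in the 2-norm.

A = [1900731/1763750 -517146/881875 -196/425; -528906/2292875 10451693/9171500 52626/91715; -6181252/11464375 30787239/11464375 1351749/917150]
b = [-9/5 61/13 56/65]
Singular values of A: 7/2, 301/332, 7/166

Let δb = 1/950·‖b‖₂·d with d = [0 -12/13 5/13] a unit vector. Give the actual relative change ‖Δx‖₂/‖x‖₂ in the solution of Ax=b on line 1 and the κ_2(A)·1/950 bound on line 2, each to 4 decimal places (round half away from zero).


σ_max = 7/2, σ_min = 7/166
κ = σ_max/σ_min = (7/2)/(7/166) = 83.0000
bound on ‖Δx‖/‖x‖: κ·ε = 83.0000·1/950 = 0.0874
solve Ax = b  →  x = [-13.7695 43.2703 -83.2941]
‖b‖ = 5.0990, ‖x‖ = 94.8674
re-solving with b+δb shifts x by Δx of norm 0.1273
realised ‖Δx‖/‖x‖ = 0.0013
realised/bound (from unrounded values) ≈ 0.0154

0.0013
0.0874


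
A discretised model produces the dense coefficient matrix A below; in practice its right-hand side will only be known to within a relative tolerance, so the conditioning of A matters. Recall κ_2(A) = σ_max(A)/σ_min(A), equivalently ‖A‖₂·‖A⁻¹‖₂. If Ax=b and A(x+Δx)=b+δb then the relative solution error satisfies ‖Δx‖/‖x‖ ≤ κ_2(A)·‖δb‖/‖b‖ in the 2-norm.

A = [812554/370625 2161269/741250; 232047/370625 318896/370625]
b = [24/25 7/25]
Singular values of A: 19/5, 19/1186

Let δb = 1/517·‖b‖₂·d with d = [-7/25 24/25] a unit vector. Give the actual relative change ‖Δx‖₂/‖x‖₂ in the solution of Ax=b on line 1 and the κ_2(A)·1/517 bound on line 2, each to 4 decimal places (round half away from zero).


0.4588
0.4588

from the listed singular values, σ₁ = 19/5, σ_n = 19/1186
condition number: (19/5) ÷ (19/1186) = 237.2000
bound on ‖Δx‖/‖x‖: κ·ε = 237.2000·1/517 = 0.4588
solve Ax = b  →  x = [0.1579 0.2105]
2-norm of b is 1.0000; of x, 0.2632
with δb = [-0.0005 0.0019], A·Δx = δb → ‖Δx‖ = 0.1207
relative error = 0.4588
realised/bound = 1 exactly: the bound is attained for this b and d


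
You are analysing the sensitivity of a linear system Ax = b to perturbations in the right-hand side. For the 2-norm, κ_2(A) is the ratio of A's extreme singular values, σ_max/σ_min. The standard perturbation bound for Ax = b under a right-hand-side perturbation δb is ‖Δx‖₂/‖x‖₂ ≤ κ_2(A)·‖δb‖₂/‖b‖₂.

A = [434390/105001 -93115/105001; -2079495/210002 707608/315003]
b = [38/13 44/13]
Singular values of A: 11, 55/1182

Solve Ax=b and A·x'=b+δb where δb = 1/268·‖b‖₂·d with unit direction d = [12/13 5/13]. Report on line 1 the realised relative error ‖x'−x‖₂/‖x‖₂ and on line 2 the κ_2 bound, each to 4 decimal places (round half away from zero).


0.0042
0.8821

σ_max = 11, σ_min = 55/1182
κ_2(A) = 11 / (55/1182) = 236.4000
perturbation bound = 236.4000·1/268 = 0.8821
solve Ax = b  →  x = [18.6927 83.9069]
2-norm of b is 4.4721; of x, 85.9638
δb = ε·‖b‖·d = [0.0154 0.0064]; solving A·Δx = δb gives ‖Δx‖ = 0.3586
relative error = 0.0042
realised/bound (from unrounded values) ≈ 0.0047


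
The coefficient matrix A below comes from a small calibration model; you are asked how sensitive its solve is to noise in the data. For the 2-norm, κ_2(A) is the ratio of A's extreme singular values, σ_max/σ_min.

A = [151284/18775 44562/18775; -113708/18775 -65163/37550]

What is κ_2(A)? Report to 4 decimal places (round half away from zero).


AᵀA = [7163271584/70500125 2089258962/70500125; 2089258962/70500125 2437860789/282000500]; tr = 248727577/2256004, det = 86436/564001
solving λ² − 248727577/2256004·λ + 86436/564001 = 0 gives λ = 441/4, 784/564001
κ_2(A) = √(λ_max/λ_min) = √((441/4) / (784/564001)) = 281.6250

281.6250


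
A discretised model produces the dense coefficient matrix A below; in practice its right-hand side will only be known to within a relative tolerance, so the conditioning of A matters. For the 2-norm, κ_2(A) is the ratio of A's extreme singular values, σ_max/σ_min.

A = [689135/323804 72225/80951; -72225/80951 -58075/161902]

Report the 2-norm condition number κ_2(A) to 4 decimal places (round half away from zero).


M = AᵀA = [3303966025/620408464 344152125/155102116; 344152125/155102116 143423125/155102116]. tr(M)=22944725/3671056, det(M)=15625/14684224
char-poly roots: 25/4 and 625/3671056
so κ_2 = √((25/4) / (625/3671056)) = 191.6000

191.6000


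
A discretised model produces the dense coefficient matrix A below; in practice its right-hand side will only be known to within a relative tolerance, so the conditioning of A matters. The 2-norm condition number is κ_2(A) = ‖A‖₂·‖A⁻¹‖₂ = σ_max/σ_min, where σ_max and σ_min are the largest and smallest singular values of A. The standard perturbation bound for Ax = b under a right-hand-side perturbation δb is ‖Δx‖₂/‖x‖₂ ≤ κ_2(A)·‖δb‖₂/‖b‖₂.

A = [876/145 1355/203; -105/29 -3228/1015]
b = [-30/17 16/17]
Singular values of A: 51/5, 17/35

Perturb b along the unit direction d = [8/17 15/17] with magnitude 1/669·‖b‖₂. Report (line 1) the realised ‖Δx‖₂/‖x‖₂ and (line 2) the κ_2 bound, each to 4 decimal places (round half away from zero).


0.0314
0.0314

σ_max = 51/5, σ_min = 17/35
κ_2(A) = (51/5) / (17/35) = 21.0000
bound on ‖Δx‖/‖x‖: κ·ε = 21.0000·1/669 = 0.0314
solve Ax = b  →  x = [-0.1352 -0.1420]
‖b‖ = 2.0000, ‖x‖ = 0.1961
with δb = [0.0014 0.0026], A·Δx = δb → ‖Δx‖ = 0.0062
dividing the unrounded norms, ‖Δx‖/‖x‖ = 0.0314
tightness: 0.0314 against a bound of 0.0314; the bound is attained (ratio 1)


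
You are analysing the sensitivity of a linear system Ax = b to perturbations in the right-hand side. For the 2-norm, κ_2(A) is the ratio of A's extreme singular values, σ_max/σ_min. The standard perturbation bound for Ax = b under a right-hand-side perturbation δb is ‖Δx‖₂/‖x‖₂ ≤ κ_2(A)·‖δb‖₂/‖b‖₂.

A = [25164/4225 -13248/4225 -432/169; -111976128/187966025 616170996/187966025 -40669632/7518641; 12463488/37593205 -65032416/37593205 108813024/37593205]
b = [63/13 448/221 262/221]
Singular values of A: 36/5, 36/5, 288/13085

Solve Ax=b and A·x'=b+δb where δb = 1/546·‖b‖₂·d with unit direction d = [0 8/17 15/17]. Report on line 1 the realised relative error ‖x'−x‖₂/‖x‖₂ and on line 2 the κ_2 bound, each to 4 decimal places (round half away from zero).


0.0049
0.5991

from the listed singular values, σ₁ = 36/5, σ_n = 288/13085
κ_2(A) = (36/5) / (288/13085) = 327.1250
κ_2(A)·‖δb‖/‖b‖ = 0.5991
solve Ax = b  →  x = [50.8675 66.8974 34.5646]
2-norm of b is 5.3852; of x, 90.8707
with δb = [0.0000 0.0046 0.0087], A·Δx = δb → ‖Δx‖ = 0.4481
dividing the unrounded norms, ‖Δx‖/‖x‖ = 0.0049
so the bound overstates the realised error by a factor of ≈ 121.4947 (computed from the unrounded values)


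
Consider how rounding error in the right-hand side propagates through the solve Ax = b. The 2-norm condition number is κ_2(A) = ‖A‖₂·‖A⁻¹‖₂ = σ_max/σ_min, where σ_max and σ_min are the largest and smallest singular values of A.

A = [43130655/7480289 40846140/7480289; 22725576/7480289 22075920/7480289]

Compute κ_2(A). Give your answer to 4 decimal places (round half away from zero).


189.6625

AᵀA = [8223893443809/193614960289 7831864256580/193614960289; 7831864256580/193614960289 7459354314000/193614960289]; tr = 18648332649/230219929, det = 41990400/230219929
char-poly roots: 81 and 518400/230219929
σ_max=√81=9, σ_min=√(518400/230219929)=(720/15173) → κ = 189.6625


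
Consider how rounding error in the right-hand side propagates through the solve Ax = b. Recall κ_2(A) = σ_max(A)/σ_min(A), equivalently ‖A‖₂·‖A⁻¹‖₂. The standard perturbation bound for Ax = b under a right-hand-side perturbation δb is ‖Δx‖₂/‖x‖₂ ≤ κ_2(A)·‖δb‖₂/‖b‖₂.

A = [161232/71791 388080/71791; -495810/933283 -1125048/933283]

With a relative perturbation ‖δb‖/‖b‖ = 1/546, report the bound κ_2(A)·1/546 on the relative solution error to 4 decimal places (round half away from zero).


AᵀA = [2759732676/518154169 6622423920/518154169; 6622423920/518154169 15894206784/518154169]; tr = 110378340/3066001, det = 82944/3066001
solving λ² − 110378340/3066001·λ + 82944/3066001 = 0 gives λ = 36, 2304/3066001
σ_max=√36=6, σ_min=√(2304/3066001)=(48/1751) → κ = 218.8750
κ_2(A)·‖δb‖/‖b‖ = 0.4009

0.4009


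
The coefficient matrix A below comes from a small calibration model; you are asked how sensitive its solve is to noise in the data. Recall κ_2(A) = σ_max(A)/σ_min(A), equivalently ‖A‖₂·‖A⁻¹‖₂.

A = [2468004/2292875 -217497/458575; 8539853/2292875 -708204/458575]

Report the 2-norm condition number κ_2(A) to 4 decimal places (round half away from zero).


169.3200

AᵀA = [126432212809/8411641225 -10535586432/1682328245; -10535586432/1682328245 878172561/336465649]; tr = 878026786/49773025, det = 21609/1990921
λ_max, λ_min = (878026786/49773025 ± √770823482403767296/2477354017650625)/2 = 441/25, 1225/1990921
κ = σ_max/σ_min = (21/5)/(35/1411) = 169.3200


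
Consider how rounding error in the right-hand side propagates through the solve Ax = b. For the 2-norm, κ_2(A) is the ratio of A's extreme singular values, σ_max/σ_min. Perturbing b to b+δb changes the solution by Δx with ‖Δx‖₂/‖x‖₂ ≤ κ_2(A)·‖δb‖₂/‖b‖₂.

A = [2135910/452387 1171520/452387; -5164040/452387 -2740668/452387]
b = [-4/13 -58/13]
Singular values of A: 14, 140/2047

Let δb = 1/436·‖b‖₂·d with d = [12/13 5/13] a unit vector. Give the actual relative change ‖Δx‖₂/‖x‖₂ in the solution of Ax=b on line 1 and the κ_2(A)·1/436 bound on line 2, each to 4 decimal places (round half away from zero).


from the listed singular values, σ₁ = 14, σ_n = 140/2047
condition number: 14 ÷ (140/2047) = 204.7000
worst-case relative error ≤ 204.7000 × 1/436 = 0.4695
solve Ax = b  →  x = [14.0134 -25.6681]
‖b‖ = 4.4721, ‖x‖ = 29.2443
Δx = A⁻¹·δb where δb = 1/436·4.4721·d; ‖Δx‖ = 0.1500
realised ‖Δx‖/‖x‖ = 0.0051
so the bound overstates the realised error by a factor of ≈ 91.5490 (computed from the unrounded values)

0.0051
0.4695


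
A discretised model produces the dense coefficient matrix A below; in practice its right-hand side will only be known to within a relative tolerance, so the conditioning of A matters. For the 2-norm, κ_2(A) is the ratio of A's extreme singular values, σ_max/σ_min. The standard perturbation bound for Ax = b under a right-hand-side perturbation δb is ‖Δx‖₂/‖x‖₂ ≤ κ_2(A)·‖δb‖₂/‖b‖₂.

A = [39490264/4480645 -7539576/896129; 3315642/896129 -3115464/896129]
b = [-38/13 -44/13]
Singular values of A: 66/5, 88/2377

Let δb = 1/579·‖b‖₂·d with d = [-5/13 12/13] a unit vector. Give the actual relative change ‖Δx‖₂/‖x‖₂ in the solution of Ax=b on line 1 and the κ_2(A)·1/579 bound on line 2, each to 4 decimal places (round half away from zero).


from the listed singular values, σ₁ = 66/5, σ_n = 88/2377
κ_2(A) = (66/5) / (88/2377) = 356.5500
worst-case relative error ≤ 356.5500 × 1/579 = 0.6158
solve Ax = b  →  x = [-37.4765 -38.9109]
‖b‖₂ = 4.4721 and ‖x‖₂ = 54.0236
re-solving with b+δb shifts x by Δx of norm 0.2086
dividing the unrounded norms, ‖Δx‖/‖x‖ = 0.0039
realised/bound (from unrounded values) ≈ 0.0063

0.0039
0.6158


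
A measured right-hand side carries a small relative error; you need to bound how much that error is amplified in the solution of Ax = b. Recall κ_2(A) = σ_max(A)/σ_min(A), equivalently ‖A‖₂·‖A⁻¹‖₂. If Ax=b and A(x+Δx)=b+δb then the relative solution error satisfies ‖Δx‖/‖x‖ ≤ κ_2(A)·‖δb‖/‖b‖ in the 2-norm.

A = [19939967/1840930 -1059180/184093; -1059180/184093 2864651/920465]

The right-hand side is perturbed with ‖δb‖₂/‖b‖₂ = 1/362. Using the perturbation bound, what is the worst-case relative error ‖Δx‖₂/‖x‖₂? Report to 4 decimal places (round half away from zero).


AᵀA = [1763974087201/11726724100 -9407742678/117267241; -9407742678/117267241 125442152809/2931681025]; tr = 7839940133/40576900, det = 373301041/1014422500
λ_max, λ_min = (7839940133/40576900 ± √2458489508207294769/65859392544400)/2 = 19321/100, 19321/10144225
σ_max=√(19321/100)=(139/10), σ_min=√(19321/10144225)=(139/3185) → κ = 318.5000
κ_2(A)·‖δb‖/‖b‖ = 0.8798

0.8798


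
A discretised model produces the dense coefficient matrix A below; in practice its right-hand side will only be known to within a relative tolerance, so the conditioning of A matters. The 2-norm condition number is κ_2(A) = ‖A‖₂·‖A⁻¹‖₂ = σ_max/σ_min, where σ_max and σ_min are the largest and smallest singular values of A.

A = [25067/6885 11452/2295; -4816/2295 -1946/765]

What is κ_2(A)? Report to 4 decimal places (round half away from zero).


40.5000

form AᵀA = [2896537/164025 1285172/54675; 1285172/54675 571732/18225] with trace 321685/6561 and determinant 9604/6561
eigenvalues of AᵀA: λ = (tr ± √(tr²−4·det))/2 = 49, 196/6561
σ_max=√49=7, σ_min=√(196/6561)=(14/81) → κ = 40.5000


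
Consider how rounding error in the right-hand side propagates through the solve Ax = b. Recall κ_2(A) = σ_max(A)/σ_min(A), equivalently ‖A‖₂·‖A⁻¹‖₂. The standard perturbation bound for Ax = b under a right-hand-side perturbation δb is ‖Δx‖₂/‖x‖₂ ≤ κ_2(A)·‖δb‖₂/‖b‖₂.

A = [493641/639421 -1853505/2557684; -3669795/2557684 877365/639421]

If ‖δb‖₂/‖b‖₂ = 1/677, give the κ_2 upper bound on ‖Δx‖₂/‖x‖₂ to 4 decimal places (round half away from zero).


0.3832

M = AᵀA = [60090997689/22635804304 -3576743730/1414737769; -3576743730/1414737769 54504464625/22635804304]. tr(M)=68130477/13457672, det(M)=164025/430645504
λ_max, λ_min = (68130477/13457672 ± √290092873244769/11319308478724)/2 = 81/16, 2025/26915344
σ_max=√(81/16)=(9/4), σ_min=√(2025/26915344)=(45/5188) → κ = 259.4000
κ_2(A)·‖δb‖/‖b‖ = 0.3832


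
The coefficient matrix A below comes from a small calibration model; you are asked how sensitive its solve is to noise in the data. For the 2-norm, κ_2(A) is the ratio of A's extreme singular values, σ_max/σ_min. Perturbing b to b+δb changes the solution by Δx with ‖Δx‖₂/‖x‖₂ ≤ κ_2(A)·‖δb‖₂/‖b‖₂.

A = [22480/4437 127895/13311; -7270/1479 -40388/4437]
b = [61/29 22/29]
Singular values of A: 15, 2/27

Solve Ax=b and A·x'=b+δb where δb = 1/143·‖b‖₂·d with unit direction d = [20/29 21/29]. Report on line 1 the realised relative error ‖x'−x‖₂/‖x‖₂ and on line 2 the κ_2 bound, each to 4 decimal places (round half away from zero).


0.0078
1.4161

σ_max = 15, σ_min = 2/27
condition number: 15 ÷ (2/27) = 202.5000
perturbation bound = 202.5000·1/143 = 1.4161
solve Ax = b  →  x = [-23.7922 12.7647]
2-norm of b is 2.2361; of x, 27.0001
Δx = A⁻¹·δb where δb = 1/143·2.2361·d; ‖Δx‖ = 0.2111
dividing the unrounded norms, ‖Δx‖/‖x‖ = 0.0078
tightness: 0.0078 against a bound of 1.4161 (unrounded ratio ≈ 0.0055)


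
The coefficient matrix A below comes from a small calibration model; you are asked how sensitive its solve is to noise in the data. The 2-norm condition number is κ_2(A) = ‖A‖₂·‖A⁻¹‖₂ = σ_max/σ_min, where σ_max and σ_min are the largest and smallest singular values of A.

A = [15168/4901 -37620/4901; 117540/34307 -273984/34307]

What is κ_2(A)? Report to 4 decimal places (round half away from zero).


91.0000

M = AᵀA = [29832336/1399489 -71539200/1399489; -71539200/1399489 171718416/1399489]. tr(M)=1192608/8281, det(M)=20736/8281
eigenvalues of AᵀA: λ = (tr ± √(tr²−4·det))/2 = 144, 144/8281
σ_max=√144=12, σ_min=√(144/8281)=(12/91) → κ = 91.0000


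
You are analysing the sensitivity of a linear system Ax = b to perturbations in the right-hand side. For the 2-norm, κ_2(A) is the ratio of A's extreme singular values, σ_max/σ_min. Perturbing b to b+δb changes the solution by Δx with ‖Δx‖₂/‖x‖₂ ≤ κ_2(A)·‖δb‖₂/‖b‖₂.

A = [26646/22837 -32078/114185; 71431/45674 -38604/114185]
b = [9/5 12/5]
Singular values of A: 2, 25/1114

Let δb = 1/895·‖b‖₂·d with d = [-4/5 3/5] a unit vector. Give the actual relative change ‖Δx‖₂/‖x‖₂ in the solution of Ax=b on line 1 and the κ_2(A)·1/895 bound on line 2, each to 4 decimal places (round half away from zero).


0.0996
0.0996

from the listed singular values, σ₁ = 2, σ_n = 25/1114
κ = σ_max/σ_min = 2/(25/1114) = 89.1200
bound on ‖Δx‖/‖x‖: κ·ε = 89.1200·1/895 = 0.0996
solve Ax = b  →  x = [1.4634 -0.3293]
‖b‖₂ = 3.0000 and ‖x‖₂ = 1.5000
δb = ε·‖b‖·d = [-0.0027 0.0020]; solving A·Δx = δb gives ‖Δx‖ = 0.1494
relative error = 0.0996
so the bound is sharp here: realised error equals the bound


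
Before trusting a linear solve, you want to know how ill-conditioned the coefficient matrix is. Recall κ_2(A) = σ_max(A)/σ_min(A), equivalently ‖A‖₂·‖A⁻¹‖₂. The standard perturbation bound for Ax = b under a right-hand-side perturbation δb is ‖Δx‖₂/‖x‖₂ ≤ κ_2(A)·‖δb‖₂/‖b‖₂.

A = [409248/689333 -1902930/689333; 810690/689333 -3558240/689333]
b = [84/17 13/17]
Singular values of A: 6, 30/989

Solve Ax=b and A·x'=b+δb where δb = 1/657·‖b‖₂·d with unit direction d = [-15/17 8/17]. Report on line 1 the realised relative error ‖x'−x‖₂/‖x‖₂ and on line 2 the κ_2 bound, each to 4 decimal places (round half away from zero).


0.0019
0.3011

σ_max = 6, σ_min = 30/989
condition number: 6 ÷ (30/989) = 197.8000
bound on ‖Δx‖/‖x‖: κ·ε = 197.8000·1/657 = 0.3011
solve Ax = b  →  x = [-128.5407 -29.4341]
‖b‖₂ = 5.0000 and ‖x‖₂ = 131.8676
Δx = A⁻¹·δb where δb = 1/657·5.0000·d; ‖Δx‖ = 0.2509
relative error = 0.0019
realised/bound (from unrounded values) ≈ 0.0063


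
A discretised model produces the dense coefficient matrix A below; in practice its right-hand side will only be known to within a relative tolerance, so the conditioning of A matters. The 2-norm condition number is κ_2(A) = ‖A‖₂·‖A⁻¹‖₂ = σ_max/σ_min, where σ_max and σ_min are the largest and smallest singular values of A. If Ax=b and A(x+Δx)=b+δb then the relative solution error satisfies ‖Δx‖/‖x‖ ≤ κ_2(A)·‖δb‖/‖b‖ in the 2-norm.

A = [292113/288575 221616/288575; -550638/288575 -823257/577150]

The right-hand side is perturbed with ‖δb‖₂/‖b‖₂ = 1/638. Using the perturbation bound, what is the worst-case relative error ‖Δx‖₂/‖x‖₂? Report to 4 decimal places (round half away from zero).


0.5321

M = AᵀA = [1344402117/288150625 1008287919/288150625; 1008287919/288150625 3024936657/1152602500]. tr(M)=67220361/9220820, det(M)=531441/1152602500
λ_max, λ_min = (67220361/9220820 ± √112960503066816729/2125588036810000)/2 = 729/100, 729/11526025
so κ_2 = √((729/100) / (729/11526025)) = 339.5000
worst-case relative error ≤ 339.5000 × 1/638 = 0.5321


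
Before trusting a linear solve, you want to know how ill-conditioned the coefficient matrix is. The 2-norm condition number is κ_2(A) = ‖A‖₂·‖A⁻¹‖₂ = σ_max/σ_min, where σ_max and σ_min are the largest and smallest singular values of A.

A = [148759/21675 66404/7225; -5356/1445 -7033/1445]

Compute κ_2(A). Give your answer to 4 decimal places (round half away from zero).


form AᵀA = [98905729/1625625 43956224/541875; 43956224/541875 19536569/180625] with trace 10989394/65025 and determinant 28561/65025
char-poly roots: 169 and 169/65025
κ = σ_max/σ_min = 13/(13/255) = 255.0000

255.0000


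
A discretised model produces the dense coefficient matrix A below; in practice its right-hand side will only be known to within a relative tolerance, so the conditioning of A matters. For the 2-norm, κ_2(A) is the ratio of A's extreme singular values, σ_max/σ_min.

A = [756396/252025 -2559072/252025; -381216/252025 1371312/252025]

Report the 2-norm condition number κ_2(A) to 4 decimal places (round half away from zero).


form AᵀA = [2482562448/219780625 -8506705536/219780625; -8506705536/219780625 29167287552/219780625] with trace 50639760/351649 and determinant 331776/351649
char-poly roots: 144 and 2304/351649
κ = σ_max/σ_min = 12/(48/593) = 148.2500

148.2500


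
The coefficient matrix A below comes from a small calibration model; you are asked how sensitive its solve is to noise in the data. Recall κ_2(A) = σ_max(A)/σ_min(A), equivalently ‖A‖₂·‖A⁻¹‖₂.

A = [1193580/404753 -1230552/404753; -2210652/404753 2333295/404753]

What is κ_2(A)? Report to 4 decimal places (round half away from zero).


205.2500

form AᵀA = [21839499936/566868481 -22930330500/566868481; -22930330500/566868481 24077936961/566868481] with trace 54598617/674041 and determinant 104976/674041
solving λ² − 54598617/674041·λ + 104976/674041 = 0 gives λ = 81, 1296/674041
so κ_2 = √(81 / (1296/674041)) = 205.2500


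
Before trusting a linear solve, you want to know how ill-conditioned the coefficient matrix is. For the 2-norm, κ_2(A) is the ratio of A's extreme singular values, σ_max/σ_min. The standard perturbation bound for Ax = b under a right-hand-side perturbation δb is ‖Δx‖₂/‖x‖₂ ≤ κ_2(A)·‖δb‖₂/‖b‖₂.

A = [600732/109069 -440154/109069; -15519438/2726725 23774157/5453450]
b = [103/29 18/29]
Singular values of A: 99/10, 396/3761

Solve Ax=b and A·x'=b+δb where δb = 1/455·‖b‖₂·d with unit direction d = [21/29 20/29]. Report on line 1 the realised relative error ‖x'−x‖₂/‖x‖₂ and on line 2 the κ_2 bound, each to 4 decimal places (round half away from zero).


σ_max = 99/10, σ_min = 396/3761
condition number: (99/10) ÷ (396/3761) = 94.0250
bound on ‖Δx‖/‖x‖: κ·ε = 94.0250·1/455 = 0.2066
solve Ax = b  →  x = [17.2571 22.6727]
‖b‖₂ = 3.6056 and ‖x‖₂ = 28.4931
Δx = A⁻¹·δb where δb = 1/455·3.6056·d; ‖Δx‖ = 0.0753
dividing the unrounded norms, ‖Δx‖/‖x‖ = 0.0026
realised/bound (from unrounded values) ≈ 0.0128

0.0026
0.2066
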